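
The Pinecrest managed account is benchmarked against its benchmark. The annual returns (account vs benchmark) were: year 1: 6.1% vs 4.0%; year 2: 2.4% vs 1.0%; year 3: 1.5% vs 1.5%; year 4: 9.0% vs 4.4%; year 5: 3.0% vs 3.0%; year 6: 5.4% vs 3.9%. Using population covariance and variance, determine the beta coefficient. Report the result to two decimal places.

r̄p = 4.5667%,  r̄m = 2.9667%
Cov = Σ(rp − r̄p)(rm − r̄m) / 6 = 2.9039
Var(rm) = Σ(rm − r̄m)² / 6 = 1.6689
β = Cov / Var = 2.9039 / 1.6689 = 1.7400

1.74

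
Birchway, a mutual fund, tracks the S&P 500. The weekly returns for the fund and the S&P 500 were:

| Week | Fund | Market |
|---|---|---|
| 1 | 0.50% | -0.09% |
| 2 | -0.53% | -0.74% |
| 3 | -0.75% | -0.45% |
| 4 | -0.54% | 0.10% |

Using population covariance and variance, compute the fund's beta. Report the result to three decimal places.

r̄p = -0.3300%,  r̄m = -0.2950%
Cov = Σ(rp − r̄p)(rm − r̄m) / 4 = 0.0603
Var(rm) = Σ(rm − r̄m)² / 4 = 0.1050
β = Cov / Var = 0.0603 / 0.1050 = 0.5743

0.574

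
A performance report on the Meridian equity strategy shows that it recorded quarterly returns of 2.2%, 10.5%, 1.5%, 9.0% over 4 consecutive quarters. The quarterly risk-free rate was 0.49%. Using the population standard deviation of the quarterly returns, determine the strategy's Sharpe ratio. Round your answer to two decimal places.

r̄ = (2.2 + 10.5 + 1.5 + 9) / 4 = 23.20 / 4 = 5.8000%
Σ(r − r̄)² = (2.2 − 5.8000)² + (10.5 − 5.8000)² + (1.5 − 5.8000)² + … = 63.7800
σ = √[63.7800 / 4] = 3.9931%
Sharpe = (r̄ − rf) / σ = (5.8000 − 0.49) / 3.9931 = 5.3100 / 3.9931 = 1.3298

1.33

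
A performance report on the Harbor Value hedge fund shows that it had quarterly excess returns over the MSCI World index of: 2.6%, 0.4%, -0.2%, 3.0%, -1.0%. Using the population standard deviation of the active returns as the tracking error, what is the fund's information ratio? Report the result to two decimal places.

μ = (2.6 + 0.4 − 0.2 + 3 − 1) / 5 = 0.9600%
Σ(r − μ)² = (2.6 − 0.9600)² + (0.4 − 0.9600)² + (-0.2 − 0.9600)² + … = 12.3520
population σ = √(12.3520 / 5) = √2.4704 = 1.5718%
IR = μ / tracking error = 0.9600 / 1.5718 = 0.6108

0.61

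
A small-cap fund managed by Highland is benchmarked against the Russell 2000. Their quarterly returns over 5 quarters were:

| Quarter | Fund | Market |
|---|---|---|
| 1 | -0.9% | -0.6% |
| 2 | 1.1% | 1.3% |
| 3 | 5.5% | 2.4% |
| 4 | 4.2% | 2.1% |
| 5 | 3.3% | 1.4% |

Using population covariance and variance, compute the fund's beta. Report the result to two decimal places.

2.05

r̄p = 2.6400%,  r̄m = 1.3200%
Cov = Σ(rp − r̄p)(rm − r̄m) / 5 = 2.2372
Var(rm) = Σ(rm − r̄m)² / 5 = 1.0936
β = Cov / Var = 2.2372 / 1.0936 = 2.0457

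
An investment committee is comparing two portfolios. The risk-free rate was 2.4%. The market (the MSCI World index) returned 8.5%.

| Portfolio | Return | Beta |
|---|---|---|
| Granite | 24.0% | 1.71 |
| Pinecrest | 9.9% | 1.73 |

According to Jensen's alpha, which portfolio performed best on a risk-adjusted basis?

Granite

Granite: α = 24.0% − [2.4% + 1.71 × (8.5% − 2.4%)] = 11.169
Pinecrest: α = 9.9% − [2.4% + 1.73 × (8.5% − 2.4%)] = -3.053
Highest: Granite (11.169).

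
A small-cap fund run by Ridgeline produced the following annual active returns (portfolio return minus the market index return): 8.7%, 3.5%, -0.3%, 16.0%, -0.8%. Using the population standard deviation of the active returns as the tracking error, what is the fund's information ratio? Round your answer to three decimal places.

0.862

μ = (8.7 + 3.5 − 0.3 + 16 − 0.8) / 5 = 27.10 / 5 = 5.4200%
Σ(r − μ)² = (8.7 − 5.4200)² + (3.5 − 5.4200)² + (-0.3 − 5.4200)² + … = 197.7880
population σ = √(197.7880 / 5) = √39.5576 = 6.2895%
IR = μ / tracking error = 5.4200 / 6.2895 = 0.8618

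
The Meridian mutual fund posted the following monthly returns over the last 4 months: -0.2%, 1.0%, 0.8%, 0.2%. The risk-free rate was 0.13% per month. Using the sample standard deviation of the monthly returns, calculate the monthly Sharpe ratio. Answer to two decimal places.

0.58

Mean return r̄ = 1.80 / 4 = 0.4500%
Σ(r − r̄)² = 0.9100; sample σ = √(0.9100/3) = 0.5508%
Sharpe = (r̄ − rf) / σ = (0.4500 − 0.13) / 0.5508 = 0.3200 / 0.5508 = 0.5810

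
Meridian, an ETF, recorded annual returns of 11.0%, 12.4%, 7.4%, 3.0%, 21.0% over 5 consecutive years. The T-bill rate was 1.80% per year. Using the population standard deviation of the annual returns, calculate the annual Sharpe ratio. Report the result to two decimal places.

r̄ = (11 + 12.4 + 7.4 + 3 + 21) / 5 = 54.80 / 5 = 10.9600%
Population σ = √[Σ(r − r̄)² / 5] = √[178.9120 / 5] = √35.7824 = 5.9818%
Sharpe = (r̄ − rf) / σ = (10.9600 − 1.8) / 5.9818 = 9.1600 / 5.9818 = 1.5313

1.53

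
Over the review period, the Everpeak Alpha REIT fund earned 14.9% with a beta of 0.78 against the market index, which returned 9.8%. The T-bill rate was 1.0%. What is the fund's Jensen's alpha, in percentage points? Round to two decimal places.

CAPM expected return = Rf + β(Rm − Rf) = 1.0% + 0.78 × (9.8% − 1.0%) = 1 + 0.78 × 8.80 = 7.8640%
Jensen's α = Rp − E[R] = 14.9% − 7.8640% = 7.0360

7.04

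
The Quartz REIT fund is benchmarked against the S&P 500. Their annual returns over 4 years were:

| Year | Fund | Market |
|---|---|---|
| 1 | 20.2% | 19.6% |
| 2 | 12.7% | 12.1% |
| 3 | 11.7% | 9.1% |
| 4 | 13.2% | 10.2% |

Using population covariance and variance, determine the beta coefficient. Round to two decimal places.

0.80

r̄p = 14.4500%,  r̄m = 12.7500%
Cov = Σ(rp − r̄p)(rm − r̄m) / 4 = 13.4375
Var(rm) = Σ(rm − r̄m)² / 4 = 16.7925
β = Cov / Var = 13.4375 / 16.7925 = 0.8002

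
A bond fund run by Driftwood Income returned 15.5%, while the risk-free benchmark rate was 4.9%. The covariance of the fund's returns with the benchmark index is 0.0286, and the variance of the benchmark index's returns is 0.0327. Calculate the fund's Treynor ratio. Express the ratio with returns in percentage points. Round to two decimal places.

β = Cov / Var = 0.0286 / 0.0327 = 0.8746
Treynor = (Rp − Rf) / β = (15.5% − 4.9%) / 0.8746 = 10.60 / 0.8746 = 12.1198

12.12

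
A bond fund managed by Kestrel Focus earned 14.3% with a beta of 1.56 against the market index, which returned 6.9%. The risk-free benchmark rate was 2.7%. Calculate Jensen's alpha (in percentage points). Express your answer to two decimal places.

5.05

CAPM expected return = Rf + β(Rm − Rf) = 2.7% + 1.56 × (6.9% − 2.7%) = 2.7 + 1.56 × 4.20 = 9.2520%
Jensen's α = Rp − E[R] = 14.3% − 9.2520% = 5.0480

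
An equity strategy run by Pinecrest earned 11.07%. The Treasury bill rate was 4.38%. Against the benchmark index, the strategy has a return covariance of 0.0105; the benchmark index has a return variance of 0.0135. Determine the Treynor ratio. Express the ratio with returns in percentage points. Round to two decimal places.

8.60

β = Cov / Var = 0.0105 / 0.0135 = 0.7778
Treynor = (Rp − Rf) / β = (11.07% − 4.38%) / 0.7778 = 6.69 / 0.7778 = 8.6012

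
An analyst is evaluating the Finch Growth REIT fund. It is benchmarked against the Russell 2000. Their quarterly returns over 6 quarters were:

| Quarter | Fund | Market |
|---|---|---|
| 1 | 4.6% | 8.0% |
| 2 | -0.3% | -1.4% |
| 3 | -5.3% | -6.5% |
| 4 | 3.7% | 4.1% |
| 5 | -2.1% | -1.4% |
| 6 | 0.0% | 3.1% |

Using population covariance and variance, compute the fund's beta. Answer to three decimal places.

0.682

r̄p = 0.1000%,  r̄m = 0.9833%
Cov = Σ(rp − r̄p)(rm − r̄m) / 6 = 14.8650
Var(rm) = Σ(rm − r̄m)² / 6 = 21.7981
β = Cov / Var = 14.8650 / 21.7981 = 0.6819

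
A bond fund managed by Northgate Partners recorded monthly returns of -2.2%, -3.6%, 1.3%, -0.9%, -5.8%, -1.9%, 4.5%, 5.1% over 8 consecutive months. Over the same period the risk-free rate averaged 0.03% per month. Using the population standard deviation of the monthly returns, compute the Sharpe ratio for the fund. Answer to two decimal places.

-0.13

Mean return μ = -3.50 / 8 = -0.4375%
Population σ = √[Σ(r − μ)² / 8] = √[102.2788 / 8] = √12.7849 = 3.5756%
Sharpe = (μ − rf) / σ = (-0.4375 − 0.03) / 3.5756 = -0.4675 / 3.5756 = -0.1307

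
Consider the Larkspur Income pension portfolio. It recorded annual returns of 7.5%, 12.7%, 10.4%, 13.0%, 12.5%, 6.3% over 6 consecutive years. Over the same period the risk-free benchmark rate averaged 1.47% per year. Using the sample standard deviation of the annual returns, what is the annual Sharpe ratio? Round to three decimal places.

μ = (7.5 + 12.7 + 10.4 + 13 + 12.5 + 6.3) / 6 = 10.4000%
Σ(r − μ)² = 41.6800; sample σ = √(41.6800/5) = 2.8872%
Sharpe = (μ − rf) / σ = (10.4000 − 1.47) / 2.8872 = 8.9300 / 2.8872 = 3.0930

3.093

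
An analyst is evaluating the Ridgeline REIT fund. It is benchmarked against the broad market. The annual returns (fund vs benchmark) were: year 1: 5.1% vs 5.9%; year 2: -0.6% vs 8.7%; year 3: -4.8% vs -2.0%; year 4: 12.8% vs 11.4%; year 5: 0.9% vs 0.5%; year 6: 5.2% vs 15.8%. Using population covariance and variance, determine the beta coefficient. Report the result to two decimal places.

r̄p = 3.1000%,  r̄m = 6.7167%
Cov = Σ(rp − r̄p)(rm − r̄m) / 6 = 23.0117
Var(rm) = Σ(rm − r̄m)² / 6 = 37.2781
β = Cov / Var = 23.0117 / 37.2781 = 0.6173

0.62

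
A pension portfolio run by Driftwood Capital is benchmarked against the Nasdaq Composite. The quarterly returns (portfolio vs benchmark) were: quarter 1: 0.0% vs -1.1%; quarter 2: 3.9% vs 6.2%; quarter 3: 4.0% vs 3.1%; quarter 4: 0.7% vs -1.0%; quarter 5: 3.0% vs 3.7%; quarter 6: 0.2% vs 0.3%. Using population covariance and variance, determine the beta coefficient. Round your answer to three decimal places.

r̄p = 1.9667%,  r̄m = 1.8667%
Cov = Σ(rp − r̄p)(rm − r̄m) / 6 = 4.1689
Var(rm) = Σ(rm − r̄m)² / 6 = 7.1889
β = Cov / Var = 4.1689 / 7.1889 = 0.5799

0.580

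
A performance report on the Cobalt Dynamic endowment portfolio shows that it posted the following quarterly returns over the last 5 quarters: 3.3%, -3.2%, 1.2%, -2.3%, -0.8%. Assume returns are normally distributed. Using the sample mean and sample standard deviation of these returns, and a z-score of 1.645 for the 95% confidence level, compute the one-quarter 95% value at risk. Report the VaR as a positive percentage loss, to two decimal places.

μ = (3.3 − 3.2 + 1.2 − 2.3 − 0.8) / 5 = -0.3600%
Sample σ = √[Σ(r − μ)² / 4] = √[27.8520 / 4] = √6.9630 = 2.6387%
VaR = −(μ − z·σ) = −(-0.3600 − 1.645 × 2.6387) = −(-4.7007) = 4.7007%

4.70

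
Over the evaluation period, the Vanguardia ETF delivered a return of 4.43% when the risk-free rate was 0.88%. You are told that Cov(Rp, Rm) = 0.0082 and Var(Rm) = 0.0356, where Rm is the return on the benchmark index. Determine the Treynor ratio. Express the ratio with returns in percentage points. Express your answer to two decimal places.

15.41

β = Cov / Var = 0.0082 / 0.0356 = 0.2303
Treynor = (Rp − Rf) / β = (4.43% − 0.88%) / 0.2303 = 3.55 / 0.2303 = 15.4147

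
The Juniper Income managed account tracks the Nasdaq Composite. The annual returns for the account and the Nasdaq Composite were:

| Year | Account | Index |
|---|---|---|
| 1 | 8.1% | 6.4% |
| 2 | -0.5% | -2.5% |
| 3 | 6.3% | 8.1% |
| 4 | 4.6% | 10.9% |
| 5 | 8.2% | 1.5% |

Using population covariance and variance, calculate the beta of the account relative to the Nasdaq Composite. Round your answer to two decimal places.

0.32

r̄p = 5.3400%,  r̄m = 4.8800%
Cov = Σ(rp − r̄p)(rm − r̄m) / 5 = 7.2528
Var(rm) = Σ(rm − r̄m)² / 5 = 22.9616
β = Cov / Var = 7.2528 / 22.9616 = 0.3159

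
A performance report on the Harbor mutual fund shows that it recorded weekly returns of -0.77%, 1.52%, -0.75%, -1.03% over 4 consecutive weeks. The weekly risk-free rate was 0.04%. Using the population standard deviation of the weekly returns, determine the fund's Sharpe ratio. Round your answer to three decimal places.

r̄ = (-0.77 + 1.52 − 0.75 − 1.03) / 4 = -1.030 / 4 = -0.2575%
Population std dev = √[4.2615 / 4] = 1.0322%
Sharpe = (r̄ − rf) / σ = (-0.2575 − 0.04) / 1.0322 = -0.2975 / 1.0322 = -0.2882

-0.288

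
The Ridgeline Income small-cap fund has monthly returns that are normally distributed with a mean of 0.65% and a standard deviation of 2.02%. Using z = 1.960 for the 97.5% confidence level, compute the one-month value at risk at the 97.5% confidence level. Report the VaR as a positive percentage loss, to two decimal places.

VaR (as % loss) = −(μ − z·σ) = −(0.65% − 1.960 × 2.02%) = −(-3.3092%) = 3.3092%

3.31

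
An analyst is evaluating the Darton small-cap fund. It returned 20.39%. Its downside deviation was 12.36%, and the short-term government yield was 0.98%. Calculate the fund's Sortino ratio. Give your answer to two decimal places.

Sortino = (Rp − Rf) / σd = (20.39% − 0.98%) / 12.36% = 19.41% / 12.36% = 1.5704

1.57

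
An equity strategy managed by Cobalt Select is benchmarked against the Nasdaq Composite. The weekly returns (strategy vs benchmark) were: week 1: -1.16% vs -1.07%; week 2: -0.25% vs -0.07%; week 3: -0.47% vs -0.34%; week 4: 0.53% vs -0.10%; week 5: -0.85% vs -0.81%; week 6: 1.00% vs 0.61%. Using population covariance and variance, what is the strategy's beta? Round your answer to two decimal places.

1.30

r̄p = -0.2000%,  r̄m = -0.2967%
Cov = Σ(rp − r̄p)(rm − r̄m) / 6 = 0.3847
Var(rm) = Σ(rm − r̄m)² / 6 = 0.2959
β = Cov / Var = 0.3847 / 0.2959 = 1.3001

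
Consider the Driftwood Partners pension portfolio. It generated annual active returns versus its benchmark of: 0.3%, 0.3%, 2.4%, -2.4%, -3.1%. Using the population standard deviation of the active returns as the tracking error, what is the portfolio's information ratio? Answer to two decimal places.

-0.25

r̄ = (0.3 + 0.3 + 2.4 − 2.4 − 3.1) / 5 = -0.5000%
Σ(r − r̄)² = (0.3 − (-0.5000))² + (0.3 − (-0.5000))² + … = 20.0600
σ = √[20.0600 / 5] = 2.0030%
IR = r̄ / tracking error = -0.5000 / 2.0030 = -0.2496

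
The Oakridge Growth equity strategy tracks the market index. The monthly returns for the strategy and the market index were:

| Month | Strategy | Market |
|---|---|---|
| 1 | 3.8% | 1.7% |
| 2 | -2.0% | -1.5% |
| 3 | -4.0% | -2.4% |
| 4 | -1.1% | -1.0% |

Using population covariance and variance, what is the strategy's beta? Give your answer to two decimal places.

r̄p = -0.8250%,  r̄m = -0.8000%
Cov = Σ(rp − r̄p)(rm − r̄m) / 4 = 4.3800
Var(rm) = Σ(rm − r̄m)² / 4 = 2.3350
β = Cov / Var = 4.3800 / 2.3350 = 1.8758

1.88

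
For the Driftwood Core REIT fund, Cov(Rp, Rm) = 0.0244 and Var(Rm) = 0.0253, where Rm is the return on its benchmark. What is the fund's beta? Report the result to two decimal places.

β = Cov(Rp, Rm) / Var(Rm) = 0.0244 / 0.0253 = 0.9644

0.96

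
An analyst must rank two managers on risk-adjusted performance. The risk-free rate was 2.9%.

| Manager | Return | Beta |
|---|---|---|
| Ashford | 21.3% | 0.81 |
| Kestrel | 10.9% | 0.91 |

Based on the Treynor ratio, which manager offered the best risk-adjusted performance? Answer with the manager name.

Ashford: Treynor = (21.3% − 2.9%) / 0.81 = 22.716
Kestrel: Treynor = (10.9% − 2.9%) / 0.91 = 8.791
Highest: Ashford (22.716).

Ashford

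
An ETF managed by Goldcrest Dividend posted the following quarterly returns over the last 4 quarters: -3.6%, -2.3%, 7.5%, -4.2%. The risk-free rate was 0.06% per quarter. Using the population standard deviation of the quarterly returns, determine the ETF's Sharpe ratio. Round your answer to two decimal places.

Mean return r̄ = -2.60 / 4 = -0.6500%
Σ(r − r̄)² = 90.4500; population σ = √(90.4500/4) = 4.7553%
Sharpe = (r̄ − rf) / σ = (-0.6500 − 0.06) / 4.7553 = -0.7100 / 4.7553 = -0.1493

-0.15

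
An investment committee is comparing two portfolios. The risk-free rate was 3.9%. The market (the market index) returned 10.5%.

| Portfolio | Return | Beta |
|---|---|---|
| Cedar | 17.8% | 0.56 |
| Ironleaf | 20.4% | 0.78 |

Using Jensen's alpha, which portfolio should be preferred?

Ironleaf

Cedar: α = 17.8% − [3.9% + 0.56 × (10.5% − 3.9%)] = 10.204
Ironleaf: α = 20.4% − [3.9% + 0.78 × (10.5% − 3.9%)] = 11.352
Highest: Ironleaf (11.352).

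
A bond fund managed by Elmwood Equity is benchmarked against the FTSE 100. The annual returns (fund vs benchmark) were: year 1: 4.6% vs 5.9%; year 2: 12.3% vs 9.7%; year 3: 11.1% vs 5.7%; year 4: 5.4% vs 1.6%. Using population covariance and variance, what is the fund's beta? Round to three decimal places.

r̄p = 8.3500%,  r̄m = 5.7250%
Cov = Σ(rp − r̄p)(rm − r̄m) / 4 = 6.7863
Var(rm) = Σ(rm − r̄m)² / 4 = 8.2119
β = Cov / Var = 6.7863 / 8.2119 = 0.8264

0.826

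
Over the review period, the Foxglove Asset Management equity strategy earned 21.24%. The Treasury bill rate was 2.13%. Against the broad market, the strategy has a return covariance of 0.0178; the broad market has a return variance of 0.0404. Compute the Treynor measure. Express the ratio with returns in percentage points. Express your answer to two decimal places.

β = Cov / Var = 0.0178 / 0.0404 = 0.4406
Treynor = (Rp − Rf) / β = (21.24% − 2.13%) / 0.4406 = 19.11 / 0.4406 = 43.3727

43.37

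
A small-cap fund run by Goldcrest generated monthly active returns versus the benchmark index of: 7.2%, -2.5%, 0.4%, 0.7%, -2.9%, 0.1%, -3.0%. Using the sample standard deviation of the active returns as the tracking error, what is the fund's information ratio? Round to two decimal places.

0.00

r̄ = (7.2 − 2.5 + 0.4 + 0.7 − 2.9 + 0.1 − 3) / 7 = 0.00 / 7 = 0.0000%
Sample std dev = √[76.1600 / 6] = 3.5628%
IR = r̄ / tracking error = 0.0000 / 3.5628 = 0.0000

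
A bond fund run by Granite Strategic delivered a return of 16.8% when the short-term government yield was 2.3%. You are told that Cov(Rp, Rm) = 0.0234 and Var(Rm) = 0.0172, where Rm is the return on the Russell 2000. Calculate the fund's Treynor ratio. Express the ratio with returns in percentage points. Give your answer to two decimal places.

β = Cov / Var = 0.0234 / 0.0172 = 1.3605
Treynor = (Rp − Rf) / β = (16.8% − 2.3%) / 1.3605 = 14.50 / 1.3605 = 10.6578

10.66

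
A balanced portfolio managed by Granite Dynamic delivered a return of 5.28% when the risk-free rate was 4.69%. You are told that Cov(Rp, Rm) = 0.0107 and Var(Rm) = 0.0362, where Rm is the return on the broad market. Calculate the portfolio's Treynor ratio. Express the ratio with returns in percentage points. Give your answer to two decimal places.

β = Cov / Var = 0.0107 / 0.0362 = 0.2956
Treynor = (Rp − Rf) / β = (5.28% − 4.69%) / 0.2956 = 0.59 / 0.2956 = 1.9959

2.00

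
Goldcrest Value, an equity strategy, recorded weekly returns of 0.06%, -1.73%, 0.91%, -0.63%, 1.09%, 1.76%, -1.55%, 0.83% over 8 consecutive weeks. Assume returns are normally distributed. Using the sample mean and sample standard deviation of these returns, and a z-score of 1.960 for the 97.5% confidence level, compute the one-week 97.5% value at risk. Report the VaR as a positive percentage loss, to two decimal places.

Mean return r̄ = 0.740 / 8 = 0.0925%
Sample std dev = √[11.5302 / 7] = 1.2834%
VaR = −(r̄ − z·σ) = −(0.0925 − 1.960 × 1.2834) = −(-2.4230) = 2.4230%

2.42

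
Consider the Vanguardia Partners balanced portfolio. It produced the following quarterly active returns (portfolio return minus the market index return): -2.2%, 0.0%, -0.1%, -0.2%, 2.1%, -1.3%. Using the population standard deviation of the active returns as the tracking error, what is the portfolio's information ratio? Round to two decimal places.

-0.21

Mean return r̄ = -1.70 / 6 = -0.2833%
Population std dev = √[10.5083 / 6] = 1.3234%
IR = r̄ / tracking error = -0.2833 / 1.3234 = -0.2141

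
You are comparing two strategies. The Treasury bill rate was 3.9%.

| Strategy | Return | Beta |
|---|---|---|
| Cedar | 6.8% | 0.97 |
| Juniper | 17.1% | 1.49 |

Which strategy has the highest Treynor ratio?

Juniper

Cedar: Treynor = (6.8% − 3.9%) / 0.97 = 2.990
Juniper: Treynor = (17.1% − 3.9%) / 1.49 = 8.859
Highest: Juniper (8.859).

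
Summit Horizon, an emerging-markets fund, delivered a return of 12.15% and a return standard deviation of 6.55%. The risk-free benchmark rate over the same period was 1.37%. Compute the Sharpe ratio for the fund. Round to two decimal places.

Sharpe = (Rp − Rf) / σp = (12.15% − 1.37%) / 6.55% = 10.78% / 6.55% = 1.6458

1.65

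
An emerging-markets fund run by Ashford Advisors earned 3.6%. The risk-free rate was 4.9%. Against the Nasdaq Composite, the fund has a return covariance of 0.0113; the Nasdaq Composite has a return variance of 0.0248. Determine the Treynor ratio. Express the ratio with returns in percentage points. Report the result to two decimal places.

-2.85

β = Cov / Var = 0.0113 / 0.0248 = 0.4556
Treynor = (Rp − Rf) / β = (3.6% − 4.9%) / 0.4556 = -1.30 / 0.4556 = -2.8534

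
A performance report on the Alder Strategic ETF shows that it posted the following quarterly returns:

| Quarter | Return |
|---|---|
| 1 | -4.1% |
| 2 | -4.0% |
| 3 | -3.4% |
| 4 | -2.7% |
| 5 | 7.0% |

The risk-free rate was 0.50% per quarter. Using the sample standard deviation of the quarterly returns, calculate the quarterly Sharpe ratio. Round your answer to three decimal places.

-0.408

Mean return μ = -7.20 / 5 = -1.4400%
Σ(r − μ)² = 90.2920; sample σ = √(90.2920/4) = 4.7511%
Sharpe = (μ − rf) / σ = (-1.4400 − 0.5) / 4.7511 = -1.9400 / 4.7511 = -0.4083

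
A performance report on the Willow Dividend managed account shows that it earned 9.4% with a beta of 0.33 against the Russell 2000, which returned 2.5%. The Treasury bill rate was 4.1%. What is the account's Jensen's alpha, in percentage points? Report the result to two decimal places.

CAPM expected return = Rf + β(Rm − Rf) = 4.1% + 0.33 × (2.5% − 4.1%) = 4.1 + 0.33 × -1.60 = 3.5720%
Jensen's α = Rp − E[R] = 9.4% − 3.5720% = 5.8280

5.83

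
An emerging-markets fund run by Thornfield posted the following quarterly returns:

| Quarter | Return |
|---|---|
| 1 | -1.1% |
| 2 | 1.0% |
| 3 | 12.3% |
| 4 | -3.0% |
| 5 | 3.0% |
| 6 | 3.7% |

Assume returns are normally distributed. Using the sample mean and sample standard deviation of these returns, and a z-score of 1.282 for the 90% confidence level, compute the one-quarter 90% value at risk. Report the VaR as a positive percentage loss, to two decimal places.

r̄ = (-1.1 + 1 + 12.3 − 3 + 3 + 3.7) / 6 = 2.6500%
Sample std dev = √[143.0550 / 5] = 5.3489%
VaR = −(r̄ − z·σ) = −(2.6500 − 1.282 × 5.3489) = −(-4.2073) = 4.2073%

4.21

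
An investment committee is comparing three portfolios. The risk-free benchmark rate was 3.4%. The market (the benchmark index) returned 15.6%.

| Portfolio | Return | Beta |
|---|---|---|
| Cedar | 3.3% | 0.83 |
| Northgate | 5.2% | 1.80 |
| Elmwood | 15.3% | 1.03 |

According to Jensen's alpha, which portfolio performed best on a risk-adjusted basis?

Cedar: α = 3.3% − [3.4% + 0.83 × (15.6% − 3.4%)] = -10.226
Northgate: α = 5.2% − [3.4% + 1.80 × (15.6% − 3.4%)] = -20.160
Elmwood: α = 15.3% − [3.4% + 1.03 × (15.6% − 3.4%)] = -0.666
Highest: Elmwood (-0.666).

Elmwood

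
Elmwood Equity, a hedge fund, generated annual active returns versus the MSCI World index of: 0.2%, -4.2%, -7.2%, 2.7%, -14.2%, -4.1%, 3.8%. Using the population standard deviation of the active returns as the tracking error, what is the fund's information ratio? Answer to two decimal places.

r̄ = (0.2 − 4.2 − 7.2 + 2.7 − 14.2 − 4.1 + 3.8) / 7 = -23.00 / 7 = -3.2857%
Σ(r − r̄)² = (0.2 − (-3.2857))² + (-4.2 − (-3.2857))² + … = 234.1286
σ = √[234.1286 / 7] = 5.7833%
IR = r̄ / tracking error = -3.2857 / 5.7833 = -0.5681

-0.57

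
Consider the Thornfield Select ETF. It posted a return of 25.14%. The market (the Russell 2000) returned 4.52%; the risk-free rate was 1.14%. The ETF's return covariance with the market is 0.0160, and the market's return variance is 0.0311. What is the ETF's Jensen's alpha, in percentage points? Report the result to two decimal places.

β = Cov / Var = 0.0160 / 0.0311 = 0.5145
E[R] = Rf + β(Rm − Rf) = 1.14% + 0.5145 × (4.52% − 1.14%) = 2.8790%
α = Rp − E[R] = 25.14% − 2.8790% = 22.2610

22.26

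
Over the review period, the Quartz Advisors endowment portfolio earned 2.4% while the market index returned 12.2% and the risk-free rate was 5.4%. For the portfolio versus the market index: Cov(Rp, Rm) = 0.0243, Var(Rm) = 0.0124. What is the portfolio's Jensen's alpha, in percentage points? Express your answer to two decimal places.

β = Cov / Var = 0.0243 / 0.0124 = 1.9597
E[R] = Rf + β(Rm − Rf) = 5.4% + 1.9597 × (12.2% − 5.4%) = 18.7260%
α = Rp − E[R] = 2.4% − 18.7260% = -16.3260

-16.33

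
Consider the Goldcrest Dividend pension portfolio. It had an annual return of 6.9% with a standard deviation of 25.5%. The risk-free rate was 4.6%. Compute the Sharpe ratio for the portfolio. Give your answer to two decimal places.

0.09

Sharpe = (Rp − Rf) / σp = (6.9% − 4.6%) / 25.5% = 2.30% / 25.5% = 0.0902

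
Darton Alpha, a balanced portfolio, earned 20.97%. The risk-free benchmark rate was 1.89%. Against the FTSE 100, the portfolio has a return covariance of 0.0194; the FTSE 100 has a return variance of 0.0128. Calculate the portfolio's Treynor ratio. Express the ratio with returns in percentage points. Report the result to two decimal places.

β = Cov / Var = 0.0194 / 0.0128 = 1.5156
Treynor = (Rp − Rf) / β = (20.97% − 1.89%) / 1.5156 = 19.08 / 1.5156 = 12.5891

12.59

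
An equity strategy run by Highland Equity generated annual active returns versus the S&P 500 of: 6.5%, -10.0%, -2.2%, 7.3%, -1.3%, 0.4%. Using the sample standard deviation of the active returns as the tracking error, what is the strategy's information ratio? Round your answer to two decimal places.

0.02

μ = (6.5 − 10 − 2.2 + 7.3 − 1.3 + 0.4) / 6 = 0.1167%
Sample std dev = √[202.1483 / 5] = 6.3584%
IR = μ / tracking error = 0.1167 / 6.3584 = 0.0184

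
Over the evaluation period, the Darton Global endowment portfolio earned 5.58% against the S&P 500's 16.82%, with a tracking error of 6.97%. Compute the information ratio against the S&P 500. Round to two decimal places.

IR = (Rp − Rb) / TE = (5.58% − 16.82%) / 6.97% = -11.24% / 6.97% = -1.6126

-1.61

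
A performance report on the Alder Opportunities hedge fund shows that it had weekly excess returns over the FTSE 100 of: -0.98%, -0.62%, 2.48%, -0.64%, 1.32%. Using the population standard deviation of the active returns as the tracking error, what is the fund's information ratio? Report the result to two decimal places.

0.23

r̄ = (-0.98 − 0.62 + 2.48 − 0.64 + 1.32) / 5 = 0.3120%
Σ(r − r̄)² = (-0.98 − 0.3120)² + (-0.62 − 0.3120)² + … = 9.1605
population σ = √(9.1605 / 5) = √1.8321 = 1.3536%
IR = r̄ / tracking error = 0.3120 / 1.3536 = 0.2305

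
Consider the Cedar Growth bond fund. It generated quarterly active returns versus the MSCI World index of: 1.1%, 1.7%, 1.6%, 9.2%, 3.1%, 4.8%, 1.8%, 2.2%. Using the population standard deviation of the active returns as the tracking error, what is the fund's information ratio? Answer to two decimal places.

μ = (1.1 + 1.7 + 1.6 + 9.2 + 3.1 + 4.8 + 1.8 + 2.2) / 8 = 3.1875%
Population std dev = √[50.7488 / 8] = 2.5187%
IR = μ / tracking error = 3.1875 / 2.5187 = 1.2655

1.27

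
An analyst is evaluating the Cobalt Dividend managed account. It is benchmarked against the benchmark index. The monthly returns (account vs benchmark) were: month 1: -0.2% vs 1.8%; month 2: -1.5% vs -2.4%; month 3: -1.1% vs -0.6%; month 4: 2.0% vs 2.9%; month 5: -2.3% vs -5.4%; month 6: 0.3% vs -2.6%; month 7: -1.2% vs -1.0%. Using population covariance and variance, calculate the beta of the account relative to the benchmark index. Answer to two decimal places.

0.39

r̄p = -0.5714%,  r̄m = -1.0429%
Cov = Σ(rp − r̄p)(rm − r̄m) / 7 = 2.6241
Var(rm) = Σ(rm − r̄m)² / 7 = 6.7253
β = Cov / Var = 2.6241 / 6.7253 = 0.3902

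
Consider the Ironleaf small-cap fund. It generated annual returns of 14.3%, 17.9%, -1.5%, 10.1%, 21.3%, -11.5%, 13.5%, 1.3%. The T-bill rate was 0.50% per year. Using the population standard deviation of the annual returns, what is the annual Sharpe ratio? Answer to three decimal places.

0.738

r̄ = (14.3 + 17.9 − 1.5 + 10.1 + 21.3 − 11.5 + 13.5 + 1.3) / 8 = 65.40 / 8 = 8.1750%
Population std dev = √[864.3950 / 8] = 10.3947%
Sharpe = (r̄ − rf) / σ = (8.1750 − 0.5) / 10.3947 = 7.6750 / 10.3947 = 0.7384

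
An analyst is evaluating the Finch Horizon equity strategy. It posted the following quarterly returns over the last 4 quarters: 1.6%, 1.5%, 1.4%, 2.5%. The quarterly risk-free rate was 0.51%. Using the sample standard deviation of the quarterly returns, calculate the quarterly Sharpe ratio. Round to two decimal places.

r̄ = (1.6 + 1.5 + 1.4 + 2.5) / 4 = 1.7500%
Sample σ = √[Σ(r − r̄)² / 3] = √[0.7700 / 3] = √0.2567 = 0.5067%
Sharpe = (r̄ − rf) / σ = (1.7500 − 0.51) / 0.5067 = 1.2400 / 0.5067 = 2.4472

2.45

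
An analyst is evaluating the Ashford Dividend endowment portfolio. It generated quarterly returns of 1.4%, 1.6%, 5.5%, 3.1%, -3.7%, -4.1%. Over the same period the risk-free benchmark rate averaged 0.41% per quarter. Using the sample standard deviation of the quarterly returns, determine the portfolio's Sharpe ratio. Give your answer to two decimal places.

0.06

μ = (1.4 + 1.6 + 5.5 + 3.1 − 3.7 − 4.1) / 6 = 3.80 / 6 = 0.6333%
Σ(r − μ)² = (1.4 − 0.6333)² + (1.6 − 0.6333)² + (5.5 − 0.6333)² + … = 72.4733
σ = √[72.4733 / 5] = 3.8072%
Sharpe = (μ − rf) / σ = (0.6333 − 0.41) / 3.8072 = 0.2233 / 3.8072 = 0.0587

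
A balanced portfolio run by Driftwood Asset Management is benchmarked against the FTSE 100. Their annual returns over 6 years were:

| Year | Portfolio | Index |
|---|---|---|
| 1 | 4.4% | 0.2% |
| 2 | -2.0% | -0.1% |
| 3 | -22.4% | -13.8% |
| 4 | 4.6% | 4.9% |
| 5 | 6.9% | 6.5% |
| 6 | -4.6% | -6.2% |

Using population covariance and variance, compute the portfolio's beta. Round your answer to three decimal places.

r̄p = -2.1833%,  r̄m = -1.4167%
Cov = Σ(rp − r̄p)(rm − r̄m) / 6 = 64.5919
Var(rm) = Σ(rm − r̄m)² / 6 = 47.1914
β = Cov / Var = 64.5919 / 47.1914 = 1.3687

1.369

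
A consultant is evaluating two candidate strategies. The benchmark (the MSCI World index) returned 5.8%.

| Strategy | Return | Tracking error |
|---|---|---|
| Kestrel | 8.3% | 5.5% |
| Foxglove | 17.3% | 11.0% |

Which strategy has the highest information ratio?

Foxglove

Kestrel: IR = (8.3% − 5.8%) / 5.5% = 0.455
Foxglove: IR = (17.3% − 5.8%) / 11.0% = 1.045
Highest: Foxglove (1.045).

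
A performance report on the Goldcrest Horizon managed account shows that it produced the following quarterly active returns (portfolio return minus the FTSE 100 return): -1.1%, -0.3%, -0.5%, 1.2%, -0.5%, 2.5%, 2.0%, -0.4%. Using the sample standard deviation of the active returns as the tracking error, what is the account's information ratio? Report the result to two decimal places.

r̄ = (-1.1 − 0.3 − 0.5 + 1.2 − 0.5 + 2.5 + 2 − 0.4) / 8 = 2.90 / 8 = 0.3625%
Σ(r − r̄)² = (-1.1 − 0.3625)² + (-0.3 − 0.3625)² + (-0.5 − 0.3625)² + … = 12.5988
sample σ = √(12.5988 / 7) = √1.7998 = 1.3416%
IR = r̄ / tracking error = 0.3625 / 1.3416 = 0.2702

0.27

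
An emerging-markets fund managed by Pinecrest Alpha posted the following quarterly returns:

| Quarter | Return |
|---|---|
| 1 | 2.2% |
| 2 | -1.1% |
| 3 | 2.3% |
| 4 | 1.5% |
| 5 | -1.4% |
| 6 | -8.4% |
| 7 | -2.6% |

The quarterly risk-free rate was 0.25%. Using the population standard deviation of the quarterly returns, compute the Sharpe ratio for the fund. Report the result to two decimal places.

Mean return r̄ = -7.50 / 7 = -1.0714%
Population std dev = √[84.8343 / 7] = 3.4813%
Sharpe = (r̄ − rf) / σ = (-1.0714 − 0.25) / 3.4813 = -1.3214 / 3.4813 = -0.3796

-0.38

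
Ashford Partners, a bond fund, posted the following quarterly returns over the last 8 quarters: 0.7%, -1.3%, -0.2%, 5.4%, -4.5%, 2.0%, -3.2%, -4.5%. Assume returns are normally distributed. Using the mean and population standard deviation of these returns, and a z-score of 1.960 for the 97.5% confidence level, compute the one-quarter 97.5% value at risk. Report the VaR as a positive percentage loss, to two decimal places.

r̄ = (0.7 − 1.3 − 0.2 + 5.4 − 4.5 + 2 − 3.2 − 4.5) / 8 = -0.7000%
Population std dev = √[82.2000 / 8] = 3.2055%
VaR = −(r̄ − z·σ) = −(-0.7000 − 1.960 × 3.2055) = −(-6.9828) = 6.9828%

6.98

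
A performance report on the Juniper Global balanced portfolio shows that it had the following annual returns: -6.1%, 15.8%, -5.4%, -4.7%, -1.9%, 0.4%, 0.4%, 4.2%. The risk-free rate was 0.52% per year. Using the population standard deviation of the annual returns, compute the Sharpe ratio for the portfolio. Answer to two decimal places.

μ = (-6.1 + 15.8 − 5.4 − 4.7 − 1.9 + 0.4 + 0.4 + 4.2) / 8 = 2.70 / 8 = 0.3375%
Population σ = √[Σ(r − μ)² / 8] = √[358.7588 / 8] = √44.8449 = 6.6966%
Sharpe = (μ − rf) / σ = (0.3375 − 0.52) / 6.6966 = -0.1825 / 6.6966 = -0.0273

-0.03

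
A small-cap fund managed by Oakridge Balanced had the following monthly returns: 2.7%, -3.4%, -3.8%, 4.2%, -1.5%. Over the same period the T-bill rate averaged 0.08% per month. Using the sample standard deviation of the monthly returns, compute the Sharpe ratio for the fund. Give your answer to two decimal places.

Mean return μ = -1.80 / 5 = -0.3600%
Sample std dev = √[52.5320 / 4] = 3.6239%
Sharpe = (μ − rf) / σ = (-0.3600 − 0.08) / 3.6239 = -0.4400 / 3.6239 = -0.1214

-0.12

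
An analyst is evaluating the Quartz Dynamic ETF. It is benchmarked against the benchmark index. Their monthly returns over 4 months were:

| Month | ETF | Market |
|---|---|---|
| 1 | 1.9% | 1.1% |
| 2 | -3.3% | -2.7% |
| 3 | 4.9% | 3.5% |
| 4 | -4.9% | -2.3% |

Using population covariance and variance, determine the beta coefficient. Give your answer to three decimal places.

r̄p = -0.3500%,  r̄m = -0.1000%
Cov = Σ(rp − r̄p)(rm − r̄m) / 4 = 9.8200
Var(rm) = Σ(rm − r̄m)² / 4 = 6.5000
β = Cov / Var = 9.8200 / 6.5000 = 1.5108

1.511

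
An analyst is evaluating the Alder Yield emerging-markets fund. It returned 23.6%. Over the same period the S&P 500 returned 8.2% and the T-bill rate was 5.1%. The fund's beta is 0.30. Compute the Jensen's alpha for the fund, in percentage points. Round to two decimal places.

CAPM expected return = Rf + β(Rm − Rf) = 5.1% + 0.30 × (8.2% − 5.1%) = 5.1 + 0.30 × 3.10 = 6.0300%
Jensen's α = Rp − E[R] = 23.6% − 6.0300% = 17.5700

17.57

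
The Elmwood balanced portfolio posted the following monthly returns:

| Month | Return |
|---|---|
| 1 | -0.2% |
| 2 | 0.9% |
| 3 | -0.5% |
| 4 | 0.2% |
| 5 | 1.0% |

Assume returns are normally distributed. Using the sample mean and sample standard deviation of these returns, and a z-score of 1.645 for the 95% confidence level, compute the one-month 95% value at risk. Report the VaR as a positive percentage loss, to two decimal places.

Mean return μ = 1.40 / 5 = 0.2800%
Sample std dev = √[1.7480 / 4] = 0.6611%
VaR = −(μ − z·σ) = −(0.2800 − 1.645 × 0.6611) = −(-0.8075) = 0.8075%

0.81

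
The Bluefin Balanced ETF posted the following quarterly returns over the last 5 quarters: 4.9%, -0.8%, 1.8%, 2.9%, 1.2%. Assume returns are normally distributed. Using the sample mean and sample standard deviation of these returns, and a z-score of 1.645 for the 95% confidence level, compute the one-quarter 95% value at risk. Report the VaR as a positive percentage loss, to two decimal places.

Mean return r̄ = 10.00 / 5 = 2.0000%
Sample σ = √[Σ(r − r̄)² / 4] = √[17.7400 / 4] = √4.4350 = 2.1059%
VaR = −(r̄ − z·σ) = −(2.0000 − 1.645 × 2.1059) = −(-1.4642) = 1.4642%

1.46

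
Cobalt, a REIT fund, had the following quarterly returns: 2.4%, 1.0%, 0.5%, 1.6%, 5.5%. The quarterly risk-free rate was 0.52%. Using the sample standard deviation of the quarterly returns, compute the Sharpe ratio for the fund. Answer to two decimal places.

r̄ = (2.4 + 1 + 0.5 + 1.6 + 5.5) / 5 = 2.2000%
Σ(r − r̄)² = (2.4 − 2.2000)² + (1 − 2.2000)² + (0.5 − 2.2000)² + … = 15.6200
sample σ = √(15.6200 / 4) = √3.9050 = 1.9761%
Sharpe = (r̄ − rf) / σ = (2.2000 − 0.52) / 1.9761 = 1.6800 / 1.9761 = 0.8502

0.85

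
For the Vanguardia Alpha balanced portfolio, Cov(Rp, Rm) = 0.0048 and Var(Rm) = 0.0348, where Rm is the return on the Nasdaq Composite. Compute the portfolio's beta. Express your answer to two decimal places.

0.14

β = Cov(Rp, Rm) / Var(Rm) = 0.0048 / 0.0348 = 0.1379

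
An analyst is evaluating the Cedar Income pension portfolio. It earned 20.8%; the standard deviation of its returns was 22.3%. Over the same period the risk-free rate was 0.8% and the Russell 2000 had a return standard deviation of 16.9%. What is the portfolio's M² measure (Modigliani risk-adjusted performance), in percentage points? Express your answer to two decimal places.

15.96

Sharpe = (Rp − Rf) / σp = (20.8% − 0.8%) / 22.3% = 0.8969
M² = Rf + Sharpe × σm = 0.8% + 0.8969 × 16.9% = 15.9576%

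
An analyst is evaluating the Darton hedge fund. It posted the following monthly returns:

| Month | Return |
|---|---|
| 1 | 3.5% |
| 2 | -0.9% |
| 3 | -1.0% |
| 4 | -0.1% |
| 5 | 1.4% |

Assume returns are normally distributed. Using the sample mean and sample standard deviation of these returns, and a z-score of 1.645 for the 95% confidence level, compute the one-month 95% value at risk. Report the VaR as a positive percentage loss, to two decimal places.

2.54

r̄ = (3.5 − 0.9 − 1 − 0.1 + 1.4) / 5 = 0.5800%
Σ(r − r̄)² = (3.5 − 0.5800)² + (-0.9 − 0.5800)² + … = 14.3480
σ = √[14.3480 / 4] = 1.8939%
VaR = −(r̄ − z·σ) = −(0.5800 − 1.645 × 1.8939) = −(-2.5355) = 2.5355%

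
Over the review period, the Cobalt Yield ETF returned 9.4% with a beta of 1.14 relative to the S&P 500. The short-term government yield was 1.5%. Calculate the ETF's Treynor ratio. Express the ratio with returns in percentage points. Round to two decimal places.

Treynor = (Rp − Rf) / β = (9.4% − 1.5%) / 1.14 = 7.90 / 1.14 = 6.9298

6.93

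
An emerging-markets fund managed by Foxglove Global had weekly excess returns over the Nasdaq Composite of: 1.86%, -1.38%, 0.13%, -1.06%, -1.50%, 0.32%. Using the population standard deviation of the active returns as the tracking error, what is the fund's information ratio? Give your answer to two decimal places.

-0.23

μ = (1.86 − 1.38 + 0.13 − 1.06 − 1.5 + 0.32) / 6 = -1.630 / 6 = -0.2717%
Σ(r − μ)² = (1.86 − (-0.2717))² + (-1.38 − (-0.2717))² + (0.13 − (-0.2717))² + … = 8.4141
σ = √[8.4141 / 6] = 1.1842%
IR = μ / tracking error = -0.2717 / 1.1842 = -0.2294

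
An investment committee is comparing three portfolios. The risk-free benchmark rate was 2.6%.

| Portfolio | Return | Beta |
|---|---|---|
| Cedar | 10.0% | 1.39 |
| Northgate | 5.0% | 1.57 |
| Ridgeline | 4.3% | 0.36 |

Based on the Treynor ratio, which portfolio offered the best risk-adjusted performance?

Cedar

Cedar: Treynor = (10.0% − 2.6%) / 1.39 = 5.324
Northgate: Treynor = (5.0% − 2.6%) / 1.57 = 1.529
Ridgeline: Treynor = (4.3% − 2.6%) / 0.36 = 4.722
Highest: Cedar (5.324).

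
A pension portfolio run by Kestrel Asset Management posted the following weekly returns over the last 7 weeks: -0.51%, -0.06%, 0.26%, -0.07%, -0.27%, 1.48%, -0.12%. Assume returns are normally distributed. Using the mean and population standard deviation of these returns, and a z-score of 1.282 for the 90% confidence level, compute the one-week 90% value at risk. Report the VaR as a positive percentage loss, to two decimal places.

r̄ = (-0.51 − 0.06 + 0.26 − 0.07 − 0.27 + 1.48 − 0.12) / 7 = 0.710 / 7 = 0.1014%
Population σ = √[Σ(r − r̄)² / 7] = √[2.5419 / 7] = √0.3631 = 0.6026%
VaR = −(r̄ − z·σ) = −(0.1014 − 1.282 × 0.6026) = −(-0.6711) = 0.6711%

0.67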